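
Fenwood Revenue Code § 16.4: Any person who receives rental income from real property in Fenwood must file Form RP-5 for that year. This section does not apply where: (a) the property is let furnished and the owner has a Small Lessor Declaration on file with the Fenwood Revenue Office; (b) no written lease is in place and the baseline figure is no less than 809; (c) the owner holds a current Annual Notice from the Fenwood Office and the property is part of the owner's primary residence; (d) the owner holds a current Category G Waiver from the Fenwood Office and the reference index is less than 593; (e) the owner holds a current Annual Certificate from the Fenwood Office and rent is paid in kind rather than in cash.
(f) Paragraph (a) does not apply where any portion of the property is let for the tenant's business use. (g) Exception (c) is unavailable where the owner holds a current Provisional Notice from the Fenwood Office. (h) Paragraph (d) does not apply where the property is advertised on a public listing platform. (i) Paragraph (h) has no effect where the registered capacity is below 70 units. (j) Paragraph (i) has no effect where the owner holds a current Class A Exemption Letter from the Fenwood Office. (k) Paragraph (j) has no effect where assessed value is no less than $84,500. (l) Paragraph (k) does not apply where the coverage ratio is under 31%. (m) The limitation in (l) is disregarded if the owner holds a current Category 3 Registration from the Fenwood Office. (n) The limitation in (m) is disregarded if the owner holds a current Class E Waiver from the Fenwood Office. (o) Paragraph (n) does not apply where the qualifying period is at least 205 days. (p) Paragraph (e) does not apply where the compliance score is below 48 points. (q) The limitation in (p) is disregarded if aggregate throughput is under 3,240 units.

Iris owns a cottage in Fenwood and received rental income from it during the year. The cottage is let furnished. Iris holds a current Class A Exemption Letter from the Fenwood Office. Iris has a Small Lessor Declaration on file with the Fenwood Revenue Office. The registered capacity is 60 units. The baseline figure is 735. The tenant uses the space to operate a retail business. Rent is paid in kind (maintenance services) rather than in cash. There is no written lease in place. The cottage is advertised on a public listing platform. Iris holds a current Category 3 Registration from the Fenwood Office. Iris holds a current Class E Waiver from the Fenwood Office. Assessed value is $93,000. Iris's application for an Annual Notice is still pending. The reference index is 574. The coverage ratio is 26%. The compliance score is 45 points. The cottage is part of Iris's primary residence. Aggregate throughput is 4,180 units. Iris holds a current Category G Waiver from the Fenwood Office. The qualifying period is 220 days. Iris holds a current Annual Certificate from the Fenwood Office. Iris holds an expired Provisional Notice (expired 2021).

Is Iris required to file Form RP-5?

No — exception (d) applies; Iris is not required to file Form RP-5.

Exception (a) is satisfied on its face — the property is let furnished; a Small Lessor Declaration is on file. But: (f) operates against (a): the space is let for business use. Exception (a) does not apply.
Exception (b) fails — the baseline figure is 735, short of 809.
Exception (c) does not apply: the Annual Notice is not current.
Exception (d) is satisfied on its face — a current Category G Waiver is held; the reference index is 574, less than the 593 limit. Under paragraphs (h)–(o): (h) would limit (d) — the property is publicly advertised — but (i) sets (h) aside: (i) operates against (h): the registered capacity is 60 units, below the 70 units limit. (j) would limit (i) — a current Class A Exemption Letter is held — but (k) sets (j) aside: (k) is engaged — assessed value is $93,000, meeting the $84,500 threshold. (l) would limit (k) — the coverage ratio is 26%, under the 31% limit — but (m) sets (l) aside: (m) is engaged — a current Category 3 Registration is held. (n) is triggered (a current Class E Waiver is held), but is displaced by (o): (o) operates against (n): the qualifying period is 220 days, meeting the 205 days threshold. Exception (d) stands.
Exception (e)'s conditions are all satisfied: a current Annual Certificate is held; rent is paid in kind. Turning to paragraphs (p)–(q): (p) operates — the compliance score is 45 points, below the 48 points limit. (q) is not engaged (aggregate throughput is 4,180 units, not under 3,240 units), so (p) stands. (e) is therefore removed.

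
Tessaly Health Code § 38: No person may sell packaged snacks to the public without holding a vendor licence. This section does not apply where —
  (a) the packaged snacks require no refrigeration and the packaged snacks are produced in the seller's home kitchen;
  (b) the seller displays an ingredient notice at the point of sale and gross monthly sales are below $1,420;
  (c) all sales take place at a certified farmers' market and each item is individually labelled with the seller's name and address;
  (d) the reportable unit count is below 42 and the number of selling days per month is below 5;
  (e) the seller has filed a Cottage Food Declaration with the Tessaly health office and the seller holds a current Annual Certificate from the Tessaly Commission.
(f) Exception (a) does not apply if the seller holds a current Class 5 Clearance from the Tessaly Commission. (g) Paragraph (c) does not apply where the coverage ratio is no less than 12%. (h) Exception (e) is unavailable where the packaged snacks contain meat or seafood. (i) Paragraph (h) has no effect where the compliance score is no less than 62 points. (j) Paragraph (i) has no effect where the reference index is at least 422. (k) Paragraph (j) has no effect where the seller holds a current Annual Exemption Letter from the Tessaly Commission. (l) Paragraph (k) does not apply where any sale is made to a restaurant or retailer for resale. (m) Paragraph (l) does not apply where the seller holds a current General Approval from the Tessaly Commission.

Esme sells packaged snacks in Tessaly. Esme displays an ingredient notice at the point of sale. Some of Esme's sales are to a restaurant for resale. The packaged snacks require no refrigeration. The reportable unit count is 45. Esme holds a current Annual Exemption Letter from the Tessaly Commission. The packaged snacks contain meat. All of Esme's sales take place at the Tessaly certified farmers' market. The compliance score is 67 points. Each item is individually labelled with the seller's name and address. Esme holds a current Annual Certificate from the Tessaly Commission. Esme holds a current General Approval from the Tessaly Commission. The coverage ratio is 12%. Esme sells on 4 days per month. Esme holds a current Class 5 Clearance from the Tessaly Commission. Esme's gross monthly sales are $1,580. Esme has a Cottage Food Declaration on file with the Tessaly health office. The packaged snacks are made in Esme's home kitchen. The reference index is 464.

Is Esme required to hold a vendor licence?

Exception (a) is satisfied on its face — the packaged snacks are shelf-stable; the packaged snacks are home-kitchen produced. But applying paragraph (f): (f) is engaged — a current Class 5 Clearance is held. Exception (a) does not apply.
Exception (b) does not apply: gross monthly sales are $1,580, not below $1,420.
Exception (c)'s conditions are all satisfied: all sales are at a certified farmers' market; items are individually labelled. But applying paragraph (g): (g) is engaged — the coverage ratio is 12%, meeting the 12% threshold. (c) is therefore removed.
Exception (d) requires that the reportable unit count is below 42; but the reportable unit count is 45, not below 42, so (d) is unavailable.
All of (e)'s requirements are met (a Cottage Food Declaration is on file; a current Annual Certificate is held). Considering the limiting provisions: (h) is engaged (the packaged snacks contain meat), but yields to (i): (i) is triggered — the compliance score is 67 points, meeting the 62 points threshold. (j) would limit (i) — the reference index is 464, meeting the 422 threshold — but (k) sets (j) aside: (k) operates — a current Annual Exemption Letter is held. (l) would limit (k) — some sales are to a restaurant for resale — but (m) sets (l) aside: (m) is triggered — a current General Approval is held. (e) remains available.

No — exception (e) applies; Esme is not required to hold a vendor licence.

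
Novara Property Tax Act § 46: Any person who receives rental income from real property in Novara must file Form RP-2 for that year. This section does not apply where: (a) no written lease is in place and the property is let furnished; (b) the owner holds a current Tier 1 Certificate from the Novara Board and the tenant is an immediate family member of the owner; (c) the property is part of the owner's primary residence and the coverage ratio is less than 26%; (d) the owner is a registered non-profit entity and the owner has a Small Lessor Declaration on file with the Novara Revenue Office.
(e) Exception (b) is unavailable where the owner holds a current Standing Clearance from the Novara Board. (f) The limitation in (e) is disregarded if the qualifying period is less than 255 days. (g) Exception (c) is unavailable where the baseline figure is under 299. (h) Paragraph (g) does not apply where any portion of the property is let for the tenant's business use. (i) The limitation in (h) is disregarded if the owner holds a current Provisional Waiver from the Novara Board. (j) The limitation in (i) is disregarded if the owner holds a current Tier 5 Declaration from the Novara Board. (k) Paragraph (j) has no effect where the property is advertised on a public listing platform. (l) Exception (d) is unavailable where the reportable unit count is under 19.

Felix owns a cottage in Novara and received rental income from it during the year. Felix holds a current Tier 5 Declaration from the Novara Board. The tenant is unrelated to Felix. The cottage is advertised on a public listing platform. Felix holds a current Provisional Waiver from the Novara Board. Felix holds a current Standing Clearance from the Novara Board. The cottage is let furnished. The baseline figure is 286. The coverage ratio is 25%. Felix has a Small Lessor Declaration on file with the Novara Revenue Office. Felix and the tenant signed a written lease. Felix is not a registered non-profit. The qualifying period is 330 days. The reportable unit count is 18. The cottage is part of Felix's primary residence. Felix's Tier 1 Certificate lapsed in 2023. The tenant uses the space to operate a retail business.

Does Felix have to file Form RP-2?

Exception (a) fails — a written lease is in place.
Exception (b) does not apply: no current Tier 1 Certificate is held.
Exception (c) is satisfied on its face — the cottage is part of the primary residence; the coverage ratio is 25%, less than the 26% limit. But: (g) operates against (c): the baseline figure is 286, under the 299 limit. (h) operates (the space is let for business use), but is overridden by (i): (i) operates against (h): a current Provisional Waiver is held. (j) would limit (i) — a current Tier 5 Declaration is held — but (k) sets (j) aside: (k) operates against (j): the property is publicly advertised. So (c) is unavailable.
Exception (d) requires that the owner is a registered non-profit entity; but Felix is not a registered non-profit, so (d) is unavailable.
No exception applies. The general rule governs.

Yes — Felix must file Form RP-2.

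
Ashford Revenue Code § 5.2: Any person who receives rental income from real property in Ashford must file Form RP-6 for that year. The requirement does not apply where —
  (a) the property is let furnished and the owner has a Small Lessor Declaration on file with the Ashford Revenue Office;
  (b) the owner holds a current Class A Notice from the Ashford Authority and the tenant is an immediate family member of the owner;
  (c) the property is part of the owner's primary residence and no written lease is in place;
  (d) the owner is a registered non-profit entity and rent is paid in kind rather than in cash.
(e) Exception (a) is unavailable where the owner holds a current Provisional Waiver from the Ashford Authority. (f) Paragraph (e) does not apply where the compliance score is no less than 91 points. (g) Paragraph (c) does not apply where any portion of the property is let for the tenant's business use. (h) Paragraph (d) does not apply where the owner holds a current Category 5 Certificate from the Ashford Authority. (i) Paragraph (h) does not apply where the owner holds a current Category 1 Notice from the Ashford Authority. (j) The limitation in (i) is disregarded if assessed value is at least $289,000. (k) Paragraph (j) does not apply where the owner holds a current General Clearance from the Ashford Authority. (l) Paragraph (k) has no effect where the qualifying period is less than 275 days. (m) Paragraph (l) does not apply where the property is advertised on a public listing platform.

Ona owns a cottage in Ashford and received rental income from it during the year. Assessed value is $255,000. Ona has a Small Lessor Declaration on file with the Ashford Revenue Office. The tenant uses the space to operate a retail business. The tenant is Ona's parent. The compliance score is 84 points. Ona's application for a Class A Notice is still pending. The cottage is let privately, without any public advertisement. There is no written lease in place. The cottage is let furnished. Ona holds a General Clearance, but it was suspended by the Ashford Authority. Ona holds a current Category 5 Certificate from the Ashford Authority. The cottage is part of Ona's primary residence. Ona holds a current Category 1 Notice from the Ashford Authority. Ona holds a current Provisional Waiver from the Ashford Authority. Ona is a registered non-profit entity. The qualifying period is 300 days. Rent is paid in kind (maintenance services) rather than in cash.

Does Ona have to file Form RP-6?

All of (a)'s requirements are met (the property is let furnished; a Small Lessor Declaration is on file). But: (e) operates against (a): a current Provisional Waiver is held. (f) is not triggered (the compliance score is 84 points, short of 91 points), so (e) stands. (a) is therefore removed.
Exception (b) fails — there is no Class A Notice in force.
Exception (c) is satisfied on its face — the cottage is part of the primary residence; there is no written lease. But applying paragraph (g): (g) operates against (c): the space is let for business use. (c) is therefore removed.
Exception (d)'s conditions are all satisfied: Ona is a registered non-profit; rent is paid in kind. Under paragraphs (h)–(m): (h) applies (a current Category 5 Certificate is held), but is overridden by (i): (i) is engaged — a current Category 1 Notice is held. (j), which would lift (i), is inapplicable — assessed value is $255,000, short of $289,000. (d) remains available.

No — exception (d) applies; Ona is not required to file Form RP-6.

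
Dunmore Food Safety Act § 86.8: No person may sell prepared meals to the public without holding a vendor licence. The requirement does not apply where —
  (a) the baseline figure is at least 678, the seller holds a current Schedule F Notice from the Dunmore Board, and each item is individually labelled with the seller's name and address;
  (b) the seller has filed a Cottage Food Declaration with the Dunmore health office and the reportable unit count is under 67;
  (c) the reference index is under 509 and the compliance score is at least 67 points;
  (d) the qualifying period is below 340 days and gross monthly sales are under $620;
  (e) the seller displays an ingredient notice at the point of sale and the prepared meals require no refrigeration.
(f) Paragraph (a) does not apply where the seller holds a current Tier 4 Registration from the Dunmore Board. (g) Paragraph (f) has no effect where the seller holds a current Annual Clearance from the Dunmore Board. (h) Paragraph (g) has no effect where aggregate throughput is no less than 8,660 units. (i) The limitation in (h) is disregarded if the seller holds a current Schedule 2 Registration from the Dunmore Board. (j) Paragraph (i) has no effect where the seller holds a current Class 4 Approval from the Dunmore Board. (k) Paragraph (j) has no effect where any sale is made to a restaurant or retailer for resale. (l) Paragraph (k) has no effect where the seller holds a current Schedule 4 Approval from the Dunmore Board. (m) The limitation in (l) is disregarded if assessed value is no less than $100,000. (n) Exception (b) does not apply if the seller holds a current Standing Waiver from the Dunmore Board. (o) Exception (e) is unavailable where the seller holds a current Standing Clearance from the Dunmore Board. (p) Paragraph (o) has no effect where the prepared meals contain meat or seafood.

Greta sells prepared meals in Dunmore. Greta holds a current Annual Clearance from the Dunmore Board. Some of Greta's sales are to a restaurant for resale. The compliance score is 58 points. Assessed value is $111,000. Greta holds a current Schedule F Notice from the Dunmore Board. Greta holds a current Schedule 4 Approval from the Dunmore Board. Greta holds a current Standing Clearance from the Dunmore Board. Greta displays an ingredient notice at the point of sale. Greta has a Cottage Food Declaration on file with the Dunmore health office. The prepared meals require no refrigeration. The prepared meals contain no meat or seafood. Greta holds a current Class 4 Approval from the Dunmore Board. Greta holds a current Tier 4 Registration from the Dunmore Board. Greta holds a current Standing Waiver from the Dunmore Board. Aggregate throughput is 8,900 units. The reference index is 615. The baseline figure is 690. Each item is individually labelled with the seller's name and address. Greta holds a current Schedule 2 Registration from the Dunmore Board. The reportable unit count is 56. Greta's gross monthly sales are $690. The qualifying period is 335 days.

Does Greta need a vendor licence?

No — exception (a) applies; Greta is not required to hold a vendor licence.

All of (a)'s requirements are met (the baseline figure is 690, meeting the 678 threshold; a current Schedule F Notice is held; items are individually labelled). As to paragraphs (f)–(m): (f) applies (a current Tier 4 Registration is held), but is overridden by (g): (g) operates against (f): a current Annual Clearance is held. (h) is engaged (aggregate throughput is 8,900 units, meeting the 8,660 units threshold), but is set aside by (i): (i) operates against (h): a current Schedule 2 Registration is held. (j) would limit (i) — a current Class 4 Approval is held — but (k) sets (j) aside: (k) is triggered — some sales are to a restaurant for resale. (l) would limit (k) — a current Schedule 4 Approval is held — but (m) sets (l) aside: (m) operates against (l): assessed value is $111,000, meeting the $100,000 threshold. Exception (a) stands.
Exception (b) is satisfied on its face — a Cottage Food Declaration is on file; the reportable unit count is 56, under the 67 limit. But: (n) is triggered — a current Standing Waiver is held. Exception (b) does not apply.
Exception (c) does not apply: the reference index is 615, not under 509.
Exception (d) requires that gross monthly sales are under $620; but gross monthly sales are $690, not under $620, so (d) is unavailable.
Exception (e)'s conditions are all satisfied: an ingredient notice is displayed; the prepared meals are shelf-stable. But applying paragraphs (o)–(p): (o) is engaged — a current Standing Clearance is held. (p) is inapplicable (the prepared meals contain no meat or seafood), so (o) stands. Exception (e) does not apply.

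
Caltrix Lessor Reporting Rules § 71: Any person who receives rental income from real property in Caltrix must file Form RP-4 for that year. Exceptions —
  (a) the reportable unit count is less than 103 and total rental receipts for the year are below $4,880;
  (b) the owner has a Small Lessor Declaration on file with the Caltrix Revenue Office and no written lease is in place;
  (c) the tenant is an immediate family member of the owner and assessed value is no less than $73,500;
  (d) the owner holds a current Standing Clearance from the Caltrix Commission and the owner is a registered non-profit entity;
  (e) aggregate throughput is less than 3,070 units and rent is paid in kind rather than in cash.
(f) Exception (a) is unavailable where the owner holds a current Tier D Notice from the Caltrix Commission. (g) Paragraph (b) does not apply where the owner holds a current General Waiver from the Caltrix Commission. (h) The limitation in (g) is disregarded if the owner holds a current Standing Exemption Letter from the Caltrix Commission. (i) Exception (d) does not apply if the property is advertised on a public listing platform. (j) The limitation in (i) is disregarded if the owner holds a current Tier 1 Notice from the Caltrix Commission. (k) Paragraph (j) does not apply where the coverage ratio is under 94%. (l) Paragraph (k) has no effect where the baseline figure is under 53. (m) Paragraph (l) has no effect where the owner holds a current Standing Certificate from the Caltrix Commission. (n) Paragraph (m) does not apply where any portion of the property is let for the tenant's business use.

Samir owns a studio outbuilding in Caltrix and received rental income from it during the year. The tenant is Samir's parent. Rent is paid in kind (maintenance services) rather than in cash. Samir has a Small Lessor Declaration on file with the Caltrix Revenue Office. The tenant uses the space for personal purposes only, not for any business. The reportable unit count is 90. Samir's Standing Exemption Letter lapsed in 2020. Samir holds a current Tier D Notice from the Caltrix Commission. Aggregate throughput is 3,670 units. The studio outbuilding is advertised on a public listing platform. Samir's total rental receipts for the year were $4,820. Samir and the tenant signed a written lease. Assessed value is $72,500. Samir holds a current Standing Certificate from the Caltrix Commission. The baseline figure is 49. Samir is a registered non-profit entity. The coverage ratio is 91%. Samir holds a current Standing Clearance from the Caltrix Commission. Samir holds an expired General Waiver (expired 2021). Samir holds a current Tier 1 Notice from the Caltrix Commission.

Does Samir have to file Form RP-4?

Yes — Samir must file Form RP-4.

Exception (a) is satisfied on its face — the reportable unit count is 90, less than the 103 limit; total rental receipts for the year are $4,820, below the $4,880 limit. However, paragraph (f) must be considered: (f) operates against (a): a current Tier D Notice is held. Exception (a) does not apply.
Exception (b) requires that no written lease is in place; but a written lease is in place, so (b) is unavailable.
Exception (c) fails — assessed value is $72,500, short of $73,500.
Exception (d): a current Standing Clearance is held; Samir is a registered non-profit — every condition holds. But: (i) is engaged — the property is publicly advertised. (j) is engaged (a current Tier 1 Notice is held), but is itself disapplied by (k): (k) is triggered — the coverage ratio is 91%, under the 94% limit. (l) applies (the baseline figure is 49, under the 53 limit), but is itself disapplied by (m): (m) operates — a current Standing Certificate is held. (n) does not operate here (the space is used for personal purposes only), so (m) stands. So (d) is unavailable.
Exception (e) fails — aggregate throughput is 3,670 units, not less than 3,070 units.
None of the exceptions is available; § 71 applies in full.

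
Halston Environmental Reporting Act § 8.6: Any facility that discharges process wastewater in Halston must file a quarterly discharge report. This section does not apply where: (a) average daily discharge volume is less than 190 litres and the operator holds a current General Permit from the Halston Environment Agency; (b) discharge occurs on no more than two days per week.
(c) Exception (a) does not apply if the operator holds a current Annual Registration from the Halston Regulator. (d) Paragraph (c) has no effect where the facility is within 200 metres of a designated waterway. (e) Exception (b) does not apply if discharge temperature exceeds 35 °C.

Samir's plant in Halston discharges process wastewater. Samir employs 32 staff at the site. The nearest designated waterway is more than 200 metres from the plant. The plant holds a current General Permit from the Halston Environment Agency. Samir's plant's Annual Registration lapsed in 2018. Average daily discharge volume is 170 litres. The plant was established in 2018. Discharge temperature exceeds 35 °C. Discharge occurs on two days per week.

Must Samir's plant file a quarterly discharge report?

Exception (a)'s conditions are all satisfied: average daily discharge volume is 170 litres, less than the 190 litres limit; a current General Permit is held. Applying paragraphs (c)–(d): (c), which would limit (a), is not engaged: the Annual Registration is not current. So (a) applies.
All of (b)'s requirements are met (discharge occurs on no more than two days per week). However, paragraph (e) must be considered: (e) applies — discharge temperature exceeds 35 °C. (b) is therefore removed.

No — exception (a) applies; Samir's plant is not required to file a quarterly discharge report.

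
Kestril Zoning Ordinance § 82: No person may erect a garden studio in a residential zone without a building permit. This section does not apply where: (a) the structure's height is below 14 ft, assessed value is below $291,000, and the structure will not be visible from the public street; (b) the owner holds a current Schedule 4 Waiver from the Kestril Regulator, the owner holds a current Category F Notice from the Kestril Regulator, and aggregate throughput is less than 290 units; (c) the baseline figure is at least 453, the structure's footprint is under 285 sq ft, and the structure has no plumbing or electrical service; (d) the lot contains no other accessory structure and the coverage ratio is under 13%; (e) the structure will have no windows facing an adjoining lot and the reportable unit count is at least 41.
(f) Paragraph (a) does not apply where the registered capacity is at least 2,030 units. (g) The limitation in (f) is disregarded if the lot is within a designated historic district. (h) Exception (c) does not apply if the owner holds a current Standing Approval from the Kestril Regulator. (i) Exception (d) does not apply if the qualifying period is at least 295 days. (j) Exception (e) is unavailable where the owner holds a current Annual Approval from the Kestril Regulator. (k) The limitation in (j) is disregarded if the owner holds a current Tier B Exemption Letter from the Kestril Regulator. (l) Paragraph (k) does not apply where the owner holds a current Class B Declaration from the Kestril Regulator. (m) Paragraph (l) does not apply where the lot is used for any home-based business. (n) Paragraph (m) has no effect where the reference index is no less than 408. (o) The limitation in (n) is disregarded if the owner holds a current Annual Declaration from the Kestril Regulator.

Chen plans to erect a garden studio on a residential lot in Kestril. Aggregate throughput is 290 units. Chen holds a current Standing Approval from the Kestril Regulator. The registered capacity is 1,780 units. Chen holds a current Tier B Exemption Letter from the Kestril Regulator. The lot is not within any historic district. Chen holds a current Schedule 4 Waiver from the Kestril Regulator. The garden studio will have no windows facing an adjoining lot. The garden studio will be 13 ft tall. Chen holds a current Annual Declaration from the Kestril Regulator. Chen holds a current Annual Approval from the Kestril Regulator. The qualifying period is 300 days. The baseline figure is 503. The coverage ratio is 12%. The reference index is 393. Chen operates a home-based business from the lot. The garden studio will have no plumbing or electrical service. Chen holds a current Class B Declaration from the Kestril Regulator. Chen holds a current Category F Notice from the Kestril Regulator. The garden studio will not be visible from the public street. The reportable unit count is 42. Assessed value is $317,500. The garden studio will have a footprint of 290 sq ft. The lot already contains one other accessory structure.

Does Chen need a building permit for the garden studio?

No — exception (e) applies; Chen does not need a building permit.

Exception (a) requires that assessed value is below $291,000; but assessed value is $317,500, not below $291,000, so (a) is unavailable.
Exception (b) fails — aggregate throughput is 290 units, not less than 290 units.
Exception (c) requires that the structure's footprint is under 285 sq ft; but the structure's footprint is 290 sq ft, not under 285 sq ft, so (c) is unavailable.
Exception (d) does not apply: the lot already has another accessory structure.
Exception (e) is satisfied on its face — no windows face an adjoining lot; the reportable unit count is 42, meeting the 41 threshold. Under paragraphs (j)–(o): (j) would limit (e) — a current Annual Approval is held — but (k) sets (j) aside: (k) operates against (j): a current Tier B Exemption Letter is held. (l) would limit (k) — a current Class B Declaration is held — but (m) sets (l) aside: (m) is triggered — a home-based business operates on the lot. (n) is inapplicable (the reference index is 393, short of 408), so (m) stands. Exception (e) stands.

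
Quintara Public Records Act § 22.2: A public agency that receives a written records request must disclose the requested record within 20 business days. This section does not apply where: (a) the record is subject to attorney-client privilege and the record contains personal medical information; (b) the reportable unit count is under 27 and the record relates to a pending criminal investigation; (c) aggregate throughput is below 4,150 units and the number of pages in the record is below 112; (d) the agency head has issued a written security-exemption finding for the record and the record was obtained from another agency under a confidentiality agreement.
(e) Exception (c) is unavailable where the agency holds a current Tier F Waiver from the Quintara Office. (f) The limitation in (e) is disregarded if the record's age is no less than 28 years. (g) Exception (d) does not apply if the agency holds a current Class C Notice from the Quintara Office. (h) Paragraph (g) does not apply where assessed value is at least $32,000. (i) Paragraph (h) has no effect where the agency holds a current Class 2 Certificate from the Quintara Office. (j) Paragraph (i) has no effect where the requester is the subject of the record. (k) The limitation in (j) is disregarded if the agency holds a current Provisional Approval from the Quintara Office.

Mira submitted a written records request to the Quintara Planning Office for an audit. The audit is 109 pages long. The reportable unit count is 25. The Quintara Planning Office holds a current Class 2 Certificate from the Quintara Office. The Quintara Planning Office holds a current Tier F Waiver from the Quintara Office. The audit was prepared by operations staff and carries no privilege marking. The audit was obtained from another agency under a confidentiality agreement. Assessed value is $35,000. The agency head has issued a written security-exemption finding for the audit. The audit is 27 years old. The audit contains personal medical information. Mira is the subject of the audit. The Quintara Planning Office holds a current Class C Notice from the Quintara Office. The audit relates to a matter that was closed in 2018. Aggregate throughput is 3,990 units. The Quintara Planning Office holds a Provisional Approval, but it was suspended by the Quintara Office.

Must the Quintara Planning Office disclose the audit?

Exception (a) fails — the audit carries no privilege marking.
Exception (b) requires that the record relates to a pending criminal investigation; but the audit relates to a closed matter, so (b) is unavailable.
Exception (c)'s conditions are all satisfied: aggregate throughput is 3,990 units, below the 4,150 units limit; the number of pages in the record is 109, below the 112 limit. Turning to paragraphs (e)–(f): (e) operates against (c): a current Tier F Waiver is held. (f) is inapplicable (the record's age is 27 years, short of 28 years), so (e) stands. So (c) is unavailable.
Exception (d): a written security-exemption finding has been issued; the audit was obtained under a confidentiality agreement — every condition holds. Applying paragraphs (g)–(k): (g) applies (a current Class C Notice is held), but is displaced by (h): (h) operates — assessed value is $35,000, meeting the $32,000 threshold. (i) applies (a current Class 2 Certificate is held), but is overridden by (j): (j) is triggered — Mira is the subject of the audit. (k), which would lift (j), is not engaged — the Provisional Approval is not current. So (d) applies.

No — exception (d) applies; the Quintara Planning Office is not required to disclose the audit.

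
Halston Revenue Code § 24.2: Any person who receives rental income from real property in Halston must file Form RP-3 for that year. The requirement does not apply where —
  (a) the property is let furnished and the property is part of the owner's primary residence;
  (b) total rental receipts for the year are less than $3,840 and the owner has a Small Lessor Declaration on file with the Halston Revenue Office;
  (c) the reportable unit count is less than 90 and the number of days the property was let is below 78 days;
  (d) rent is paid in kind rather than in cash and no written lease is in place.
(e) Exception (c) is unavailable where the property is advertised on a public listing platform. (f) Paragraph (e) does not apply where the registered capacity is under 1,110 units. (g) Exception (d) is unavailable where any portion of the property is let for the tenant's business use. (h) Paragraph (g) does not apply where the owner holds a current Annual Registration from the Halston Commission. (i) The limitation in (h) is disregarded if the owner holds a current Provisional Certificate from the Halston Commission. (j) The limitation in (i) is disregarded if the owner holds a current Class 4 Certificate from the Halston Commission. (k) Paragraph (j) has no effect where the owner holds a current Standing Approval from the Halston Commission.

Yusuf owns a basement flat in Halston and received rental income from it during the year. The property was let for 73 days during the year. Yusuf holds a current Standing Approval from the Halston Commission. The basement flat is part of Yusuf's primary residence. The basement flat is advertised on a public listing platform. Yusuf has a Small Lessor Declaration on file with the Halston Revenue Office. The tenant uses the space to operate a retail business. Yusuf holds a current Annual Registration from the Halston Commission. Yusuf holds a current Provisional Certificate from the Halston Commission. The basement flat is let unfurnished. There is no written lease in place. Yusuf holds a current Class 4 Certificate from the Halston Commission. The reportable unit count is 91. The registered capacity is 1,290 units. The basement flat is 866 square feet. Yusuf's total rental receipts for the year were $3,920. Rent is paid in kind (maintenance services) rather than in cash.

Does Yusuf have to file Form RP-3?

Yes — Yusuf must file Form RP-3.

Exception (a) requires that the property is let furnished; but the property is let unfurnished, so (a) is unavailable.
Exception (b) requires that total rental receipts for the year are less than $3,840; but total rental receipts for the year are $3,920, not less than $3,840, so (b) is unavailable.
Exception (c) fails — the reportable unit count is 91, not less than 90.
Exception (d) is satisfied on its face — rent is paid in kind; there is no written lease. However, paragraphs (g)–(k) must be considered: (g) operates against (d): the space is let for business use. (h) would limit (g) — a current Annual Registration is held — but (i) sets (h) aside: (i) operates against (h): a current Provisional Certificate is held. (j) would limit (i) — a current Class 4 Certificate is held — but (k) sets (j) aside: (k) is engaged — a current Standing Approval is held. Exception (d) does not apply.
No exception is made out. Yusuf falls within the general rule.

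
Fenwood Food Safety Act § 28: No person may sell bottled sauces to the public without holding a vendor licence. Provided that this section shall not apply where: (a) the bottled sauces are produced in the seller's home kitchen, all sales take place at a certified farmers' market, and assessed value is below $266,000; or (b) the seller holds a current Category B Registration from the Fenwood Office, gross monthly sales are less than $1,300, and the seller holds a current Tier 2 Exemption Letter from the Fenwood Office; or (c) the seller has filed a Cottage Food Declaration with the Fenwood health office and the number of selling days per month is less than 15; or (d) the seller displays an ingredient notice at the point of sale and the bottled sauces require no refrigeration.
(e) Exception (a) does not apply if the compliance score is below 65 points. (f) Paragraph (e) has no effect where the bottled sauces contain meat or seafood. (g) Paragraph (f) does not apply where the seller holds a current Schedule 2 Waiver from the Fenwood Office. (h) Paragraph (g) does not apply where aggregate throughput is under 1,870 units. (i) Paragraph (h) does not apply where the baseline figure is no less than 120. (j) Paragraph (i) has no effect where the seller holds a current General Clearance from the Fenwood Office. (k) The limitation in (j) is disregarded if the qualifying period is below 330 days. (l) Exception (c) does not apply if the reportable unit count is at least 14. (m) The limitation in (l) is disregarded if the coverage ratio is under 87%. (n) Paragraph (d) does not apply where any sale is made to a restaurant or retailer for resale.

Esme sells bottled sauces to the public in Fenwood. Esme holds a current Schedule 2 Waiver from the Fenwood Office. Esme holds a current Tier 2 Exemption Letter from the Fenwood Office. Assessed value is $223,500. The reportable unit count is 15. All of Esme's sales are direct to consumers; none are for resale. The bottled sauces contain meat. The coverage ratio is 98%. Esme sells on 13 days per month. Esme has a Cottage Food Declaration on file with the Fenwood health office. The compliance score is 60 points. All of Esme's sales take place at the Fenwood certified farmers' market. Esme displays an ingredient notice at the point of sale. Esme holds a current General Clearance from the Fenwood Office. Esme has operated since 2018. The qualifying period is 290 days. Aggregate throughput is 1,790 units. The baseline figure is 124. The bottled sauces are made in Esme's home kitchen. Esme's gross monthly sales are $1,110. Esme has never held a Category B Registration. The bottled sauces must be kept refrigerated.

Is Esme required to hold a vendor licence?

Yes — Esme must hold a vendor licence.

Exception (a): the bottled sauces are home-kitchen produced; all sales are at a certified farmers' market; assessed value is $223,500, below the $266,000 limit — every condition holds. But: (e) operates — the compliance score is 60 points, below the 65 points limit. (f) would limit (e) — the bottled sauces contain meat — but (g) sets (f) aside: (g) operates against (f): a current Schedule 2 Waiver is held. (h) is triggered (aggregate throughput is 1,790 units, under the 1,870 units limit), but yields to (i): (i) operates against (h): the baseline figure is 124, meeting the 120 threshold. (j) would limit (i) — a current General Clearance is held — but (k) sets (j) aside: (k) operates against (j): the qualifying period is 290 days, below the 330 days limit. So (a) is unavailable.
Exception (b) does not apply: there is no Category B Registration in force.
Exception (c): a Cottage Food Declaration is on file; the number of selling days per month is 13, less than the 15 limit — every condition holds. But applying paragraphs (l)–(m): (l) applies — the reportable unit count is 15, meeting the 14 threshold. (m), which would lift (l), is not triggered — the coverage ratio is 98%, not under 87%. So (c) is unavailable.
Exception (d) does not apply: the bottled sauces require refrigeration.
No exception applies. The general rule governs.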